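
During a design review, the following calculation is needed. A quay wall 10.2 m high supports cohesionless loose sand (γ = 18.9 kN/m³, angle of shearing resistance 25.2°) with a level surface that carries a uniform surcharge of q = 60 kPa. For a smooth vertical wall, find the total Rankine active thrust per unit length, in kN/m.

642 kN/m

K_a = tan²(45° − φ/2) = 0.4027.
Soil triangle: ½ K_a γ H² = 0.5×0.4027×18.9×10.2² = 396.0 kN/m.
Surcharge rectangle: K_a q H = 0.4027×60×10.2 = 246.5 kN/m.
Total = 396.0 + 246.5 = 642.4 kN/m.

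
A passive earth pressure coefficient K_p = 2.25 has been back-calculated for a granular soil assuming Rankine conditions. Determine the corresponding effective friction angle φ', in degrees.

K_p = (1+sin φ)/(1−sin φ) ⇒ sin φ = (K_p − 1)/(K_p + 1) = 0.3846.
φ = arcsin(0.3846) = 22.62°.

22.6°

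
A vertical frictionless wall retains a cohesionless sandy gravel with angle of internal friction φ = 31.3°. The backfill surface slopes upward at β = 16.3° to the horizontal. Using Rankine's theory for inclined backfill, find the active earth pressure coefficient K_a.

K_a = cos β · (cos β − √(cos²β − cos²φ)) / (cos β + √(cos²β − cos²φ)).
cos β = 0.9598, cos φ = 0.8545, √(cos²β − cos²φ) = 0.4372.
K_a = 0.9598 × (0.9598 − 0.4372)/(0.9598 + 0.4372) = 0.3591.

0.359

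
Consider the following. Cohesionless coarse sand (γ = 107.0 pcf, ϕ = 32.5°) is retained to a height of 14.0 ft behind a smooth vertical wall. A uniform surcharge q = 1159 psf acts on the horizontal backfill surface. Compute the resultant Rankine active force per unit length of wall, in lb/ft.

8040 lb/ft

K_a = tan²(45° − φ/2) = 0.3010.
Soil triangle: ½ K_a γ H² = 0.5×0.3010×107.0×14.0² = 3156 lb/ft.
Surcharge rectangle: K_a q H = 0.3010×1159×14.0 = 4884 lb/ft.
Total = 3156 + 4884 = 8040 lb/ft.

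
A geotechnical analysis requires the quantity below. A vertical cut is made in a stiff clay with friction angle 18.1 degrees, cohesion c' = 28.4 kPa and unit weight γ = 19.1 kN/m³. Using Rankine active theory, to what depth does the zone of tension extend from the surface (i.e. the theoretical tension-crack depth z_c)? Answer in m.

4.10 m

K_a = tan²(45° − 18.1°/2) = 0.5259; √K_a = 0.7252.
The active pressure is zero where K_a γ z = 2c√K_a, so z_c = 2c/(γ√K_a) = 2×28.4/(19.1×0.7252) = 4.101 m.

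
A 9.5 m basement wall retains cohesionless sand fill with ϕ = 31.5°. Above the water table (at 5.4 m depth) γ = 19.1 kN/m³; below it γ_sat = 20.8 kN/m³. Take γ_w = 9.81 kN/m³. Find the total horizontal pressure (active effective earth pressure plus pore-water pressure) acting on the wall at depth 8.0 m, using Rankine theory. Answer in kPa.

66.8 kPa

K_a = (1 − sin φ)/(1 + sin φ) = 0.3136.
γ' = 20.8 − 9.81 = 10.99 kN/m³.
Effective vertical stress at 8.0 m: σ'_v = 19.1×5.4 + 10.99×2.60 = 131.7 kPa.
σ'_h = K_a σ'_v = 0.3136 × 131.7 = 41.31 kPa; u = γ_w × 2.60 = 25.51 kPa.
Total σ_h = 41.31 + 25.51 = 66.82 kPa.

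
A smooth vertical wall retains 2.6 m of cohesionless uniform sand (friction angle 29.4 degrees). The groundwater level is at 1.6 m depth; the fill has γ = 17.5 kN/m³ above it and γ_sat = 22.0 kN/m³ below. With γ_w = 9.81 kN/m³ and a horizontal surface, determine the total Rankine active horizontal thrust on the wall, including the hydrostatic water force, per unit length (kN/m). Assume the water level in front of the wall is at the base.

24.2 kN/m

K_a = tan²(45° − φ/2) = 0.3415.
γ' = 22.0 − 9.81 = 12.19 kN/m³. Depth below WT = 1.0 m.
σ'_h at WT = K_a γ d_w = 9.561 kPa; at base = 9.561 + K_a γ' × 1.0 = 13.72 kPa.
P₁ (0–1.6 m) = ½×9.561×1.6 = 7.649. P₂ (1.6–2.6 m) = ½(9.561+13.72)×1.0 = 11.64.
P_w = ½ γ_w h₂² = 0.5×9.81×1.0² = 4.905. Total = 7.649+11.64+4.905 = 24.20 kN/m.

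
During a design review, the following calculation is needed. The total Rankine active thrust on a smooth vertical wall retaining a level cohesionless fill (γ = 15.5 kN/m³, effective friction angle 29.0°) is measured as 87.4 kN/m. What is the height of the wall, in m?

5.70 m

K_a = 0.3470. P_a = ½ K_a γ H² ⇒ H = √(2P_a/(K_a γ)).
H = √(2×87.4/(0.3470×15.5)) = 5.701 m.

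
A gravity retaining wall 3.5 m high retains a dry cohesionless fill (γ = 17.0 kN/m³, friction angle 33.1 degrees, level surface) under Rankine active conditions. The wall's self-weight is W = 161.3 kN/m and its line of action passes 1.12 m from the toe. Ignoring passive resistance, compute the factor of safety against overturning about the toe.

K_a = tan²(45° − 33.1°/2) = 0.2936.
P_a = ½K_aγH² = 0.5×0.2936×17.0×3.5² = 30.57 kN/m, acting at H/3 = 1.167 m above the base.
Overturning moment M_o = P_a × H/3 = 30.57 × 1.167 = 35.66.
Resisting moment M_r = W × 1.12 = 161.3 × 1.12 = 180.7.
FS_overturning = M_r/M_o = 180.7/35.66 = 5.066.

5.07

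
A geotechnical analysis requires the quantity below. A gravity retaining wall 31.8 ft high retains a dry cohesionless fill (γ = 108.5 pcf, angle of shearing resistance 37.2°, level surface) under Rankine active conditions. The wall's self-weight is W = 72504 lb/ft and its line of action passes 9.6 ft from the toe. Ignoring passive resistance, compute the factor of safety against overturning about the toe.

4.86

K_a = tan²(45° − 37.2°/2) = 0.2464.
P_a = ½K_aγH² = 0.5×0.2464×108.5×31.8² = 13520 lb/ft, acting at H/3 = 10.60 ft above the base.
Overturning moment M_o = P_a × H/3 = 13520 × 10.60 = 143300.
Resisting moment M_r = W × 9.6 = 72504 × 9.6 = 696000.
FS_overturning = M_r/M_o = 696000/143300 = 4.857.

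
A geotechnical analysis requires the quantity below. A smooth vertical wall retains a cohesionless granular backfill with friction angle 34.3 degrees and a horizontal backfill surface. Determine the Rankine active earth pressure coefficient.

0.279

K_a = tan²(45° − φ/2) = tan²(27.85°) = 0.2792.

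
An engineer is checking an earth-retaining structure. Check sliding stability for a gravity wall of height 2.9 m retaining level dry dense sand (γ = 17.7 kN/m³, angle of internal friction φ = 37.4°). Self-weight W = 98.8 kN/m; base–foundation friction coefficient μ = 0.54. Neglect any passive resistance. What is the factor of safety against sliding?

2.93

K_a = tan²(45° − 37.4°/2) = 0.2443.
P_a = ½K_aγH² = 0.5×0.2443×17.7×2.9² = 18.18 kN/m, acting at H/3 = 0.9667 m above the base.
FS_sliding = μW / P_a = 0.54×98.8 / 18.18 = 2.935.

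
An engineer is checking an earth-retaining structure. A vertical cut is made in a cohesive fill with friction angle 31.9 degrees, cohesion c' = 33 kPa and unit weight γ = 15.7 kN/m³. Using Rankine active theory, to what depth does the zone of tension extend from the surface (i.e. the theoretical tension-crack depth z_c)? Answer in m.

7.57 m

K_a = tan²(45° − 31.9°/2) = 0.3085; √K_a = 0.5555.
The active pressure is zero where K_a γ z = 2c√K_a, so z_c = 2c/(γ√K_a) = 2×33/(15.7×0.5555) = 7.568 m.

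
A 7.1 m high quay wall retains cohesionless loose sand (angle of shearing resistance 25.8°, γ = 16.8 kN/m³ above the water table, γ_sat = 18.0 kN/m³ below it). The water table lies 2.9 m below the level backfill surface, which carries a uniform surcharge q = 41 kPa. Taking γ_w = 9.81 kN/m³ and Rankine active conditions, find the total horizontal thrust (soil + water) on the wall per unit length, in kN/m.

K_a = tan²(45° − φ/2) = 0.3935.
γ' = 18.0 − 9.81 = 8.190 kN/m³. h₂ = H − d_w = 4.2 m.
σ'_h: at surface K_a·q = 16.13; at WT K_a(q+γd_w) = 35.31; at base K_a(q+γd_w+γ'h₂) = 48.84 kPa.
P₁ = ½(16.13+35.31)×2.9 = 74.59; P₂ = ½(35.31+48.84)×4.2 = 176.7; P_w = ½γ_w h₂² = 86.52.
Total = 74.59+176.7+86.52 = 337.8 kN/m.

338 kN/m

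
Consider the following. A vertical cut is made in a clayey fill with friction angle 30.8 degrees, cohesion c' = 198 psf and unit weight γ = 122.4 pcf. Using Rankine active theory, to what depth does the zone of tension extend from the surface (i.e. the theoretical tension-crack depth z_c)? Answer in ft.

K_a = tan²(45° − 30.8°/2) = 0.3227; √K_a = 0.5681.
The active pressure is zero where K_a γ z = 2c√K_a, so z_c = 2c/(γ√K_a) = 2×198/(122.4×0.5681) = 5.695 ft.

5.70 ft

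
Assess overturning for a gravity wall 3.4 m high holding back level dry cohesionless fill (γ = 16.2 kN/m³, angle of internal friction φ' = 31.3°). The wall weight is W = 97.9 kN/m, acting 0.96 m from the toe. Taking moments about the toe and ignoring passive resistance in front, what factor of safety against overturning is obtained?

K_a = tan²(45° − 31.3°/2) = 0.3162.
P_a = ½K_aγH² = 0.5×0.3162×16.2×3.4² = 29.61 kN/m, acting at H/3 = 1.133 m above the base.
Overturning moment M_o = P_a × H/3 = 29.61 × 1.133 = 33.56.
Resisting moment M_r = W × 0.96 = 97.9 × 0.96 = 93.98.
FS_overturning = M_r/M_o = 93.98/33.56 = 2.801.

2.80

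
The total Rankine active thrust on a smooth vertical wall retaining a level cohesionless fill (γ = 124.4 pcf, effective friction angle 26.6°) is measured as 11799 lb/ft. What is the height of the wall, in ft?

K_a = 0.3814. P_a = ½ K_a γ H² ⇒ H = √(2P_a/(K_a γ)).
H = √(2×11799/(0.3814×124.4)) = 22.30 ft.

22.3 ft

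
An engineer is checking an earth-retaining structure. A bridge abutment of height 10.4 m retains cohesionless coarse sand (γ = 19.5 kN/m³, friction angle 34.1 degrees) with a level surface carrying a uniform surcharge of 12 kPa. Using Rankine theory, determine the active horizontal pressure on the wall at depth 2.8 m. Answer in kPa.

K_a = (1 − sin φ)/(1 + sin φ) = 0.2815.
σ_v = γz + q = 19.5 × 2.8 + 12 = 66.60 kPa.
σ_h = K_a σ_v = 0.2815 × 66.60 = 18.75 kPa.

18.7 kPa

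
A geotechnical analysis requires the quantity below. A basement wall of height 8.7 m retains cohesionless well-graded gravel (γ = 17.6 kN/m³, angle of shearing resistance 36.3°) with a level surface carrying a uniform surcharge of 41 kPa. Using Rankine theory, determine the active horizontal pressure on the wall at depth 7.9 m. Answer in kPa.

46.1 kPa

K_a = (1 − sin φ)/(1 + sin φ) = 0.2563.
σ_v = γz + q = 17.6 × 7.9 + 41 = 180.0 kPa.
σ_h = K_a σ_v = 0.2563 × 180.0 = 46.14 kPa.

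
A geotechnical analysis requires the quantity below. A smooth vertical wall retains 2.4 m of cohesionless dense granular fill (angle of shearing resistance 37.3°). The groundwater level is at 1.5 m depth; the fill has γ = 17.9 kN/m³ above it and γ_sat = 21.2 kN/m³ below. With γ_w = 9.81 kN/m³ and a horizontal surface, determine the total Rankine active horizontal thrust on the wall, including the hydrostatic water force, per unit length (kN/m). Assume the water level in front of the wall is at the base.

K_a = tan²(45° − φ/2) = 0.2453.
γ' = 21.2 − 9.81 = 11.39 kN/m³. Depth below WT = 0.9 m.
σ'_h at WT = K_a γ d_w = 6.587 kPa; at base = 6.587 + K_a γ' × 0.9 = 9.102 kPa.
P₁ (0–1.5 m) = ½×6.587×1.5 = 4.941. P₂ (1.5–2.4 m) = ½(6.587+9.102)×0.9 = 7.060.
P_w = ½ γ_w h₂² = 0.5×9.81×0.9² = 3.973. Total = 4.941+7.060+3.973 = 15.97 kN/m.

16.0 kN/m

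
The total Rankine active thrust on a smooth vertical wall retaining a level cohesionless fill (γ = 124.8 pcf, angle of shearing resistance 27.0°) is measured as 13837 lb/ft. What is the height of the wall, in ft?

K_a = 0.3755. P_a = ½ K_a γ H² ⇒ H = √(2P_a/(K_a γ)).
H = √(2×13837/(0.3755×124.8)) = 24.30 ft.

24.3 ft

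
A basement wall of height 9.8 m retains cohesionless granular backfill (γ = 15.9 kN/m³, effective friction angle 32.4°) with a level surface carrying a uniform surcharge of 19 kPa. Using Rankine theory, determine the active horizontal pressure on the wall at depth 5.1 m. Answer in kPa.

K_a = (1 − sin φ)/(1 + sin φ) = 0.3022.
σ_v = γz + q = 15.9 × 5.1 + 19 = 100.1 kPa.
σ_h = K_a σ_v = 0.3022 × 100.1 = 30.25 kPa.

30.3 kPa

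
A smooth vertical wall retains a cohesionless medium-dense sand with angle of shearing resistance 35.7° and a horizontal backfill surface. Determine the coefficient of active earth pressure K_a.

K_a = tan²(45° − φ/2) = tan²(27.15°) = 0.2630.

0.263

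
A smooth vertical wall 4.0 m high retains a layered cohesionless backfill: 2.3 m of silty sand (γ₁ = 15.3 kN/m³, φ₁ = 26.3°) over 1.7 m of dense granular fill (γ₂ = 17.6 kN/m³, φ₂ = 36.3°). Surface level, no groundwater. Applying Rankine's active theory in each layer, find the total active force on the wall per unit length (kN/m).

37.5 kN/m

K_a1 = tan²(45°−26.3°/2) = 0.3859; K_a2 = tan²(45°−36.3°/2) = 0.2563.
Layer 1: σ at base = K_a1 γ₁ h₁ = 13.58 kPa; P₁ = ½×13.58×2.3 = 15.62.
Layer 2: σ_v at top = γ₁h₁ = 35.19; σ_h top = K_a2×35.19 = 9.018; σ_h base = K_a2×(35.19+17.6×1.7) = 16.69.
P₂ = ½(9.018+16.69)×1.7 = 21.85. Total P_a = 15.62+21.85 = 37.47 kN/m.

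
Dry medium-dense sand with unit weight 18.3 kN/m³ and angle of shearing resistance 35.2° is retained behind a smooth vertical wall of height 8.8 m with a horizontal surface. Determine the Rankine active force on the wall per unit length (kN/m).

K_a = tan²(45° − φ/2) = 0.2687.
P_a = ½ K_a γ H² = 0.5 × 0.2687 × 18.3 × 8.8² = 190.4 kN/m.

190 kN/m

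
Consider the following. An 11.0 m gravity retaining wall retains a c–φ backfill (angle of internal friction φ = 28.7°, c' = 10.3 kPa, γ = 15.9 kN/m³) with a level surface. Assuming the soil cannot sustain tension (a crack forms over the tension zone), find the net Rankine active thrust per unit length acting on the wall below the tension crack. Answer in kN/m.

K_a = 0.3511; √K_a = 0.5926.
Tension-crack depth z_c = 2c/(γ√K_a) = 2×10.3/(15.9×0.5926) = 2.186 m.
σ_a at base = K_a γ H − 2c√K_a = 0.3511×15.9×11.0 − 2×10.3×0.5926 = 49.21 kPa.
P_a = ½ × 49.21 × (H − z_c) = 0.5×49.21×8.814 = 216.9 kN/m.

217 kN/m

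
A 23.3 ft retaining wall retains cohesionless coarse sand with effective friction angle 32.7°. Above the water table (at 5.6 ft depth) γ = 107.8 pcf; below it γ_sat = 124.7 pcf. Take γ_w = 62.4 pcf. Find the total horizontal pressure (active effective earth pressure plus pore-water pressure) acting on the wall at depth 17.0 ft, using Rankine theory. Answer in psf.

1100 psf

K_a = (1 − sin φ)/(1 + sin φ) = 0.2985.
γ' = 124.7 − 62.4 = 62.30 pcf.
Effective vertical stress at 17.0 ft: σ'_v = 107.8×5.6 + 62.30×11.4 = 1314 psf.
σ'_h = K_a σ'_v = 0.2985 × 1314 = 392.2 psf; u = γ_w × 11.4 = 711.4 psf.
Total σ_h = 392.2 + 711.4 = 1104 psf.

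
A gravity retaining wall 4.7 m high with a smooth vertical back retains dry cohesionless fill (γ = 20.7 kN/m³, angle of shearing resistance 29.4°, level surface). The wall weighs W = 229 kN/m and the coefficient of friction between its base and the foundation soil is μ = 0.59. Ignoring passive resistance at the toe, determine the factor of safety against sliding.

K_a = tan²(45° − 29.4°/2) = 0.3415.
P_a = ½K_aγH² = 0.5×0.3415×20.7×4.7² = 78.07 kN/m, acting at H/3 = 1.567 m above the base.
FS_sliding = μW / P_a = 0.59×229 / 78.07 = 1.731.

1.73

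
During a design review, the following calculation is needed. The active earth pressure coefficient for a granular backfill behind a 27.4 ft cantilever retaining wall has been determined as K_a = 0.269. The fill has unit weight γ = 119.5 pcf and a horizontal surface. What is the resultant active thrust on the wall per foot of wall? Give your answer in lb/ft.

P = ½ K_a γ H² = 0.5 × 0.269 × 119.5 × 27.4² = 12070 lb/ft.

12100 lb/ft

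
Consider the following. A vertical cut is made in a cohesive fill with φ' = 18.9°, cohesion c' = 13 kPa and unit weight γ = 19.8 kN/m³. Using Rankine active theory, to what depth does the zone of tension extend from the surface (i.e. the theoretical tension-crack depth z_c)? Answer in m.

1.84 m

K_a = tan²(45° − 18.9°/2) = 0.5107; √K_a = 0.7146.
The active pressure is zero where K_a γ z = 2c√K_a, so z_c = 2c/(γ√K_a) = 2×13/(19.8×0.7146) = 1.838 m.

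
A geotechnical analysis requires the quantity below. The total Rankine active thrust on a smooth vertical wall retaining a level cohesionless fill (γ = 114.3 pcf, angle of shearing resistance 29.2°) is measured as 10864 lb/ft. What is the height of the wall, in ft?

K_a = 0.3442. P_a = ½ K_a γ H² ⇒ H = √(2P_a/(K_a γ)).
H = √(2×10864/(0.3442×114.3)) = 23.50 ft.

23.5 ft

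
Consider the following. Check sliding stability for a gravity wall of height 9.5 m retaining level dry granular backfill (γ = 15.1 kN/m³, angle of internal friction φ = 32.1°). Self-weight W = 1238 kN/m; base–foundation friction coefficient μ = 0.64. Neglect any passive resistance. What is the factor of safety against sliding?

K_a = tan²(45° − 32.1°/2) = 0.3060.
P_a = ½K_aγH² = 0.5×0.3060×15.1×9.5² = 208.5 kN/m, acting at H/3 = 3.167 m above the base.
FS_sliding = μW / P_a = 0.64×1238 / 208.5 = 3.800.

3.80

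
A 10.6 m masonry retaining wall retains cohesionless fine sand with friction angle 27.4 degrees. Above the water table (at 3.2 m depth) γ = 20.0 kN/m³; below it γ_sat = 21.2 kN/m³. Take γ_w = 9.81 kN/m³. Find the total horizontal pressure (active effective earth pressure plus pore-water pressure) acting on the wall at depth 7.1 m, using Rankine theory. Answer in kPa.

78.3 kPa

K_a = (1 − sin φ)/(1 + sin φ) = 0.3697.
γ' = 21.2 − 9.81 = 11.39 kN/m³.
Effective vertical stress at 7.1 m: σ'_v = 20.0×3.2 + 11.39×3.90 = 108.4 kPa.
σ'_h = K_a σ'_v = 0.3697 × 108.4 = 40.08 kPa; u = γ_w × 3.90 = 38.26 kPa.
Total σ_h = 40.08 + 38.26 = 78.34 kPa.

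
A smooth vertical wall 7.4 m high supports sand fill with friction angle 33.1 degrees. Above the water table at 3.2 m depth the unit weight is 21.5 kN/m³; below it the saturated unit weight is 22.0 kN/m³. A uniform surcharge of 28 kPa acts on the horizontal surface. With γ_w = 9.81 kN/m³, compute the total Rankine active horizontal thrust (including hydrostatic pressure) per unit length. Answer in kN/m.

K_a = tan²(45° − φ/2) = 0.2936.
γ' = 22.0 − 9.81 = 12.19 kN/m³. h₂ = H − d_w = 4.2 m.
σ'_h: at surface K_a·q = 8.220; at WT K_a(q+γd_w) = 28.42; at base K_a(q+γd_w+γ'h₂) = 43.45 kPa.
P₁ = ½(8.220+28.42)×3.2 = 58.62; P₂ = ½(28.42+43.45)×4.2 = 150.9; P_w = ½γ_w h₂² = 86.52.
Total = 58.62+150.9+86.52 = 296.1 kN/m.

296 kN/m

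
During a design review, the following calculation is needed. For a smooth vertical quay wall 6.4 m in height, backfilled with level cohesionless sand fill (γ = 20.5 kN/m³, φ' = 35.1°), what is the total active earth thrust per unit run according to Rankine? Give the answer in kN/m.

K_a = tan²(45° − φ/2) = 0.2698.
P_a = ½ K_a γ H² = 0.5 × 0.2698 × 20.5 × 6.4² = 113.3 kN/m.

113 kN/m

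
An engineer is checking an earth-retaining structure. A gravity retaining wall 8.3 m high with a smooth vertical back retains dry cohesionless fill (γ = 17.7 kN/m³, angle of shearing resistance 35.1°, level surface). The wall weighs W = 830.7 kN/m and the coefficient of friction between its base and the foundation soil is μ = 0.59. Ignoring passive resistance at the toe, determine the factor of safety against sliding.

2.98

K_a = tan²(45° − 35.1°/2) = 0.2698.
P_a = ½K_aγH² = 0.5×0.2698×17.7×8.3² = 164.5 kN/m, acting at H/3 = 2.767 m above the base.
FS_sliding = μW / P_a = 0.59×830.7 / 164.5 = 2.979.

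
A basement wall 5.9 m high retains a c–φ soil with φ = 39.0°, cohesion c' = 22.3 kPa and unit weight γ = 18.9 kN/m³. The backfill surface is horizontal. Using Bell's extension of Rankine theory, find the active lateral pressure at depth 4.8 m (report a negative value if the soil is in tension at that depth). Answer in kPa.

K_a = (1 − sin φ)/(1 + sin φ) = 0.2275.
σ_a = K_a γ z − 2c√K_a = 0.2275×18.9×4.8 − 2×22.3×0.4770 = -0.6338 kPa.

-0.634 kPa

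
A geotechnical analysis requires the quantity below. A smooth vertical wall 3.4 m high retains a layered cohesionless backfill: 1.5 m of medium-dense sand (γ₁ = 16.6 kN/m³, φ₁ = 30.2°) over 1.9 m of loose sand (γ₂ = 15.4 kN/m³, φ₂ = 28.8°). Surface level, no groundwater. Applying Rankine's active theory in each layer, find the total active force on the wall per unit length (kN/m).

32.4 kN/m

K_a1 = tan²(45°−30.2°/2) = 0.3307; K_a2 = tan²(45°−28.8°/2) = 0.3498.
Layer 1: σ at base = K_a1 γ₁ h₁ = 8.233 kPa; P₁ = ½×8.233×1.5 = 6.175.
Layer 2: σ_v at top = γ₁h₁ = 24.90; σ_h top = K_a2×24.90 = 8.709; σ_h base = K_a2×(24.90+15.4×1.9) = 18.94.
P₂ = ½(8.709+18.94)×1.9 = 26.27. Total P_a = 6.175+26.27 = 32.44 kN/m.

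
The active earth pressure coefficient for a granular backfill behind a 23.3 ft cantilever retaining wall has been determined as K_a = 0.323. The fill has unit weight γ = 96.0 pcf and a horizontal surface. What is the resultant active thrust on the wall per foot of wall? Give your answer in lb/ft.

8420 lb/ft

P = ½ K_a γ H² = 0.5 × 0.323 × 96.0 × 23.3² = 8417 lb/ft.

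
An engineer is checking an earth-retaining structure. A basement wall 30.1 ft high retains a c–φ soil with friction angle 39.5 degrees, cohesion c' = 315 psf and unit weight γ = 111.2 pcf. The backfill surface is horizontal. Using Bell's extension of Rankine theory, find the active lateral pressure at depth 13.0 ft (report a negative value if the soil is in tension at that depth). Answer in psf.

K_a = (1 − sin φ)/(1 + sin φ) = 0.2224.
σ_a = K_a γ z − 2c√K_a = 0.2224×111.2×13.0 − 2×315×0.4716 = 24.43 psf.

24.4 psf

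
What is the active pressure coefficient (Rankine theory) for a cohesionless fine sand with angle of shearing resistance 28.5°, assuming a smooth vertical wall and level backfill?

K_a = (1 − sin φ)/(1 + sin φ) = (1 − sin 28.5°)/(1 + sin 28.5°) = 0.3540.

0.354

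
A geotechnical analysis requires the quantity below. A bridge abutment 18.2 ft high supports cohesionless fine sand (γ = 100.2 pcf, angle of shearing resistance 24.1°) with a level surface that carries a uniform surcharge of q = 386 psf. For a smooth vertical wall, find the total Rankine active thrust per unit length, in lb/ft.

9920 lb/ft

K_a = tan²(45° − φ/2) = 0.4201.
Soil triangle: ½ K_a γ H² = 0.5×0.4201×100.2×18.2² = 6972 lb/ft.
Surcharge rectangle: K_a q H = 0.4201×386×18.2 = 2951 lb/ft.
Total = 6972 + 2951 = 9923 lb/ft.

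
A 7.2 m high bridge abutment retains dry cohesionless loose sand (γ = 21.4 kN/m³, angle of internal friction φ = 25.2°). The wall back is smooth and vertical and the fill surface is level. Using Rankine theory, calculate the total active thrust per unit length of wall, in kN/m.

223 kN/m

K_a = tan²(45° − φ/2) = 0.4027.
P_a = ½ K_a γ H² = 0.5 × 0.4027 × 21.4 × 7.2² = 223.4 kN/m.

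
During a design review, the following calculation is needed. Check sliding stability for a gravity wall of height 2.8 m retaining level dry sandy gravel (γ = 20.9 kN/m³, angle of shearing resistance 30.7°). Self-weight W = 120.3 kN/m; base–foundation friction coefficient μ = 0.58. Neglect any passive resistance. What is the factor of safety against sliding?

2.63

K_a = tan²(45° − 30.7°/2) = 0.3240.
P_a = ½K_aγH² = 0.5×0.3240×20.9×2.8² = 26.55 kN/m, acting at H/3 = 0.9333 m above the base.
FS_sliding = μW / P_a = 0.58×120.3 / 26.55 = 2.628.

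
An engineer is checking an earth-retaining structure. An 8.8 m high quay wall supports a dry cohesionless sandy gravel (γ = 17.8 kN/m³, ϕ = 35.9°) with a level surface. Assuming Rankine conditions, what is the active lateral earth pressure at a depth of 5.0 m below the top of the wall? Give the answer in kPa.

23.2 kPa

K_a = (1 − sin φ)/(1 + sin φ) = 0.2607.
σ_h = K_a γ z = 0.2607 × 17.8 × 5.0 = 23.21 kPa.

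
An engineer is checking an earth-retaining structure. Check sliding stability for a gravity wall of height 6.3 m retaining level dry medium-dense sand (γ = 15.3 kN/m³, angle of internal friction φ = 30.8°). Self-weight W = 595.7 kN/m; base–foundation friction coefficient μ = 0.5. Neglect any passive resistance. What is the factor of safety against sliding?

K_a = tan²(45° − 30.8°/2) = 0.3227.
P_a = ½K_aγH² = 0.5×0.3227×15.3×6.3² = 97.99 kN/m, acting at H/3 = 2.100 m above the base.
FS_sliding = μW / P_a = 0.5×595.7 / 97.99 = 3.040.

3.04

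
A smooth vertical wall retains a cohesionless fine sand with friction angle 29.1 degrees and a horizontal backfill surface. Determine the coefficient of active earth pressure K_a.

0.346

K_a = (1 − sin φ)/(1 + sin φ) = (1 − sin 29.1°)/(1 + sin 29.1°) = 0.3456.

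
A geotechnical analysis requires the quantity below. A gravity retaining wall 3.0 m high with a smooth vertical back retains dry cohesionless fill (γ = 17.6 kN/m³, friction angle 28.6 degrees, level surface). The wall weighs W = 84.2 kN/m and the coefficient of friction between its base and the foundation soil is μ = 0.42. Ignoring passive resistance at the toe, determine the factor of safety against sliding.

K_a = tan²(45° − 28.6°/2) = 0.3525.
P_a = ½K_aγH² = 0.5×0.3525×17.6×3.0² = 27.92 kN/m, acting at H/3 = 1.000 m above the base.
FS_sliding = μW / P_a = 0.42×84.2 / 27.92 = 1.267.

1.27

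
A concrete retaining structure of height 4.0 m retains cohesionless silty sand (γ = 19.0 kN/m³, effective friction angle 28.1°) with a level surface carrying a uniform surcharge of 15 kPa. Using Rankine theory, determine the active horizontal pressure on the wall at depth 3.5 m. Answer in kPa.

29.3 kPa

K_a = (1 − sin φ)/(1 + sin φ) = 0.3596.
σ_v = γz + q = 19.0 × 3.5 + 15 = 81.50 kPa.
σ_h = K_a σ_v = 0.3596 × 81.50 = 29.31 kPa.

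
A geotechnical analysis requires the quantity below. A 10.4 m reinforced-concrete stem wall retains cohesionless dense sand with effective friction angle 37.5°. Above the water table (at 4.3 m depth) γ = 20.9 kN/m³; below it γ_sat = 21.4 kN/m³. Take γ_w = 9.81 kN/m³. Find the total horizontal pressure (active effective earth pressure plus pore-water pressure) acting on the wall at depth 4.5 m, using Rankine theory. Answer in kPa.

K_a = (1 − sin φ)/(1 + sin φ) = 0.2432.
γ' = 21.4 − 9.81 = 11.59 kN/m³.
Effective vertical stress at 4.5 m: σ'_v = 20.9×4.3 + 11.59×0.200 = 92.19 kPa.
σ'_h = K_a σ'_v = 0.2432 × 92.19 = 22.42 kPa; u = γ_w × 0.200 = 1.962 kPa.
Total σ_h = 22.42 + 1.962 = 24.38 kPa.

24.4 kPa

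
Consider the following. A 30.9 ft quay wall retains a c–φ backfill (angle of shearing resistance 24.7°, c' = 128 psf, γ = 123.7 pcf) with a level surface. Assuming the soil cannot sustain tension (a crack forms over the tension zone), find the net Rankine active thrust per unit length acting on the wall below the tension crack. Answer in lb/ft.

19400 lb/ft

K_a = 0.4106; √K_a = 0.6408.
Tension-crack depth z_c = 2c/(γ√K_a) = 2×128/(123.7×0.6408) = 3.230 ft.
σ_a at base = K_a γ H − 2c√K_a = 0.4106×123.7×30.9 − 2×128×0.6408 = 1405 psf.
P_a = ½ × 1405 × (H − z_c) = 0.5×1405×27.67 = 19440 lb/ft.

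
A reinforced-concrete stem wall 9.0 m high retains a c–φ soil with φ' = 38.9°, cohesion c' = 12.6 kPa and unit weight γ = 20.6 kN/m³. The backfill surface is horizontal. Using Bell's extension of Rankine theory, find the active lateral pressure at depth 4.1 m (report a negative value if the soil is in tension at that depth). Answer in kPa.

K_a = (1 − sin φ)/(1 + sin φ) = 0.2285.
σ_a = K_a γ z − 2c√K_a = 0.2285×20.6×4.1 − 2×12.6×0.4780 = 7.255 kPa.

7.25 kPa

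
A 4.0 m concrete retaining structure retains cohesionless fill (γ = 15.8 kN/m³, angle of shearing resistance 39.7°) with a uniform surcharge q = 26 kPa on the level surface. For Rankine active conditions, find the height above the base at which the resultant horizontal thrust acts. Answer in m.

1.63 m

K_a = 0.2204.
Triangular part P₁ = ½K_aγH² = 27.86 at H/3 = 1.333 m; rectangular part P₂ = K_a q H = 22.92 at H/2 = 2.000 m.
ȳ = (P₁·1.333 + P₂·2.000)/(P₁+P₂) = 1.634 m.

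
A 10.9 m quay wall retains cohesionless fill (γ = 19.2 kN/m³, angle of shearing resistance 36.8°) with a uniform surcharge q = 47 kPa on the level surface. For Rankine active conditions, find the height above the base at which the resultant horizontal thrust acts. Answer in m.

4.20 m

K_a = 0.2508.
Triangular part P₁ = ½K_aγH² = 286.0 at H/3 = 3.633 m; rectangular part P₂ = K_a q H = 128.5 at H/2 = 5.450 m.
ȳ = (P₁·3.633 + P₂·5.450)/(P₁+P₂) = 4.196 m.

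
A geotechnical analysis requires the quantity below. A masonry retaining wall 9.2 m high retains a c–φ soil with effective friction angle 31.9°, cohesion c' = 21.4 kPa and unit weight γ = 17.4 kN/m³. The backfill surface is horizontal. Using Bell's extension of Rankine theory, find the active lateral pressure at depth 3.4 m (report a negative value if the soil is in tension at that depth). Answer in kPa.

-5.52 kPa

K_a = (1 − sin φ)/(1 + sin φ) = 0.3085.
σ_a = K_a γ z − 2c√K_a = 0.3085×17.4×3.4 − 2×21.4×0.5555 = -5.521 kPa.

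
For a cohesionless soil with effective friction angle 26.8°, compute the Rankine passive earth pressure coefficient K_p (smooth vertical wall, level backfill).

2.64

K_p = (1 + sin φ)/(1 − sin φ) = tan²(45° + 26.8°/2) = 2.642.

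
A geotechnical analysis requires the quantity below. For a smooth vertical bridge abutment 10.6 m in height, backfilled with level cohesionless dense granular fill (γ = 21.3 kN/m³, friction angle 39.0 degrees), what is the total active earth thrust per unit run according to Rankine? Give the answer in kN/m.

272 kN/m

K_a = tan²(45° − φ/2) = 0.2275.
P_a = ½ K_a γ H² = 0.5 × 0.2275 × 21.3 × 10.6² = 272.2 kN/m.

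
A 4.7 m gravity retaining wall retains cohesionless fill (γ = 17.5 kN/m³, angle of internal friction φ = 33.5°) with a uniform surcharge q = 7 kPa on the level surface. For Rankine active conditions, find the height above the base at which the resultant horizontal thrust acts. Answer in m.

1.68 m

K_a = 0.2887.
Triangular part P₁ = ½K_aγH² = 55.80 at H/3 = 1.567 m; rectangular part P₂ = K_a q H = 9.499 at H/2 = 2.350 m.
ȳ = (P₁·1.567 + P₂·2.350)/(P₁+P₂) = 1.681 m.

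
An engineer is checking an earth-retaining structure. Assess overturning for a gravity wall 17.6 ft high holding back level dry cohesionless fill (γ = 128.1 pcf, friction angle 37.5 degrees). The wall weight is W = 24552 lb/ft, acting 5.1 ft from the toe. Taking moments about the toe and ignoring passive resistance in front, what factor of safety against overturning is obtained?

K_a = tan²(45° − 37.5°/2) = 0.2432.
P_a = ½K_aγH² = 0.5×0.2432×128.1×17.6² = 4825 lb/ft, acting at H/3 = 5.867 ft above the base.
Overturning moment M_o = P_a × H/3 = 4825 × 5.867 = 28310.
Resisting moment M_r = W × 5.1 = 24552 × 5.1 = 125200.
FS_overturning = M_r/M_o = 125200/28310 = 4.424.

4.42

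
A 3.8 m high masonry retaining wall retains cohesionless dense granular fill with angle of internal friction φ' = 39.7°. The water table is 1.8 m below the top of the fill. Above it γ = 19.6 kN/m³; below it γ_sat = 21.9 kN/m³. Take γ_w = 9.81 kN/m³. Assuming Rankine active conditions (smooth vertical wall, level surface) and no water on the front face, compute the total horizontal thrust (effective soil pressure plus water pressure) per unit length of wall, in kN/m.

K_a = tan²(45° − φ/2) = 0.2204.
γ' = 21.9 − 9.81 = 12.09 kN/m³. Depth below WT = 2.0 m.
σ'_h at WT = K_a γ d_w = 7.777 kPa; at base = 7.777 + K_a γ' × 2.0 = 13.11 kPa.
P₁ (0–1.8 m) = ½×7.777×1.8 = 6.999. P₂ (1.8–3.8 m) = ½(7.777+13.11)×2.0 = 20.88.
P_w = ½ γ_w h₂² = 0.5×9.81×2.0² = 19.62. Total = 6.999+20.88+19.62 = 47.50 kN/m.

47.5 kN/m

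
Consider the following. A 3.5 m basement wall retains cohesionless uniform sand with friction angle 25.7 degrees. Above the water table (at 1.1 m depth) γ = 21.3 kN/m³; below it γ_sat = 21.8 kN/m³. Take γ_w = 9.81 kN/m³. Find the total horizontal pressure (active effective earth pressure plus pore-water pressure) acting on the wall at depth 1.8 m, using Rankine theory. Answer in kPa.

19.4 kPa

K_a = (1 − sin φ)/(1 + sin φ) = 0.3950.
γ' = 21.8 − 9.81 = 11.99 kN/m³.
Effective vertical stress at 1.8 m: σ'_v = 21.3×1.1 + 11.99×0.700 = 31.82 kPa.
σ'_h = K_a σ'_v = 0.3950 × 31.82 = 12.57 kPa; u = γ_w × 0.700 = 6.867 kPa.
Total σ_h = 12.57 + 6.867 = 19.44 kPa.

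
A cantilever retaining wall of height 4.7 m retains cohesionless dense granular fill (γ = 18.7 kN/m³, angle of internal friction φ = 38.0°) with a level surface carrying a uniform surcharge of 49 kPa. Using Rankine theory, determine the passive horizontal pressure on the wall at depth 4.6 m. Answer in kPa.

K_p = (1 + sin φ)/(1 − sin φ) = 4.204.
σ_v = γz + q = 18.7 × 4.6 + 49 = 135.0 kPa.
σ_h = K_p σ_v = 4.204 × 135.0 = 567.6 kPa.

568 kPa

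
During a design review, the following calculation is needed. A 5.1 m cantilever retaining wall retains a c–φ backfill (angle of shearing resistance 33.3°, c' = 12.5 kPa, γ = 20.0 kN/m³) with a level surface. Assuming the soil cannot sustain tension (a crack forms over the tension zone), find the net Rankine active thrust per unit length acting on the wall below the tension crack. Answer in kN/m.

22.6 kN/m

K_a = 0.2911; √K_a = 0.5396.
Tension-crack depth z_c = 2c/(γ√K_a) = 2×12.5/(20.0×0.5396) = 2.317 m.
σ_a at base = K_a γ H − 2c√K_a = 0.2911×20.0×5.1 − 2×12.5×0.5396 = 16.21 kPa.
P_a = ½ × 16.21 × (H − z_c) = 0.5×16.21×2.783 = 22.55 kN/m.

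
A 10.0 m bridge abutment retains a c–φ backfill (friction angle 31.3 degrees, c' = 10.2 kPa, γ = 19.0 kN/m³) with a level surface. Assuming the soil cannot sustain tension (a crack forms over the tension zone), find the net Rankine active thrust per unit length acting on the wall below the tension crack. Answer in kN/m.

K_a = 0.3162; √K_a = 0.5623.
Tension-crack depth z_c = 2c/(γ√K_a) = 2×10.2/(19.0×0.5623) = 1.909 m.
σ_a at base = K_a γ H − 2c√K_a = 0.3162×19.0×10.0 − 2×10.2×0.5623 = 48.61 kPa.
P_a = ½ × 48.61 × (H − z_c) = 0.5×48.61×8.091 = 196.6 kN/m.

197 kN/m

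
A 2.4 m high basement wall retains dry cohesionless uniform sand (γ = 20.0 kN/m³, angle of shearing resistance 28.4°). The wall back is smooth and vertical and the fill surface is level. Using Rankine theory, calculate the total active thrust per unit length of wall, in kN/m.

K_a = tan²(45° − φ/2) = 0.3554.
P_a = ½ K_a γ H² = 0.5 × 0.3554 × 20.0 × 2.4² = 20.47 kN/m.

20.5 kN/m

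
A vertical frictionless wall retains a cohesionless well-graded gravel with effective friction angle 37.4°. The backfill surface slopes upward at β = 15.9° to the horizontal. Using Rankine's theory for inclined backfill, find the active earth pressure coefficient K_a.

0.268

K_a = cos β · (cos β − √(cos²β − cos²φ)) / (cos β + √(cos²β − cos²φ)).
cos β = 0.9617, cos φ = 0.7944, √(cos²β − cos²φ) = 0.5421.
K_a = 0.9617 × (0.9617 − 0.5421)/(0.9617 + 0.5421) = 0.2684.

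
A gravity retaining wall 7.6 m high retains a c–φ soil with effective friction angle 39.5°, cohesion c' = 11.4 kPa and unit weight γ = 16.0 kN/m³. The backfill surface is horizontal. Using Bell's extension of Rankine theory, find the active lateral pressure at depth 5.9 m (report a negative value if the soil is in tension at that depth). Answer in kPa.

K_a = (1 − sin φ)/(1 + sin φ) = 0.2224.
σ_a = K_a γ z − 2c√K_a = 0.2224×16.0×5.9 − 2×11.4×0.4716 = 10.24 kPa.

10.2 kPa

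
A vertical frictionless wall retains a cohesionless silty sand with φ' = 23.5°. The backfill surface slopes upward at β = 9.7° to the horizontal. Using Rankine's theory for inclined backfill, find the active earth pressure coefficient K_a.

0.457

K_a = cos β · (cos β − √(cos²β − cos²φ)) / (cos β + √(cos²β − cos²φ)).
cos β = 0.9857, cos φ = 0.9171, √(cos²β − cos²φ) = 0.3614.
K_a = 0.9857 × (0.9857 − 0.3614)/(0.9857 + 0.3614) = 0.4568.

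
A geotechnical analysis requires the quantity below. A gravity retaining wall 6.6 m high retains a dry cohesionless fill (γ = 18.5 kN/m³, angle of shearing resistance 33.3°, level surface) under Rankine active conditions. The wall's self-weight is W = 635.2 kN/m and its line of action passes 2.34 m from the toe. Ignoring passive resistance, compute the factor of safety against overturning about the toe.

5.76

K_a = tan²(45° − 33.3°/2) = 0.2911.
P_a = ½K_aγH² = 0.5×0.2911×18.5×6.6² = 117.3 kN/m, acting at H/3 = 2.200 m above the base.
Overturning moment M_o = P_a × H/3 = 117.3 × 2.200 = 258.1.
Resisting moment M_r = W × 2.34 = 635.2 × 2.34 = 1486.
FS_overturning = M_r/M_o = 1486/258.1 = 5.759.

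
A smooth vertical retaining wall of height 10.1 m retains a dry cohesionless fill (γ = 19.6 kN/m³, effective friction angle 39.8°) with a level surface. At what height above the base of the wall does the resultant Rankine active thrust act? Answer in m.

K_a = 0.2194.
The pressure distribution is triangular, so the resultant acts at H/3 above the base = 10.1/3 = 3.367 m.

3.37 m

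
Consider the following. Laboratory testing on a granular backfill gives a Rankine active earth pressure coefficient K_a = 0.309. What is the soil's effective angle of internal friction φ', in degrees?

31.9°

K_a = tan²(45° − φ/2) ⇒ 45° − φ/2 = arctan(√0.309) = 29.07°.
φ = 2(45° − 29.07°) = 31.86°.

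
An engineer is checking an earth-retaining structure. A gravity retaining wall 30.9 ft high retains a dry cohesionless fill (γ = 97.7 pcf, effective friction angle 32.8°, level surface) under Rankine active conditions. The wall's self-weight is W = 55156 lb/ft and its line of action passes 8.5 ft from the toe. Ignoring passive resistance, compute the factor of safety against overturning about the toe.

3.28

K_a = tan²(45° − 32.8°/2) = 0.2973.
P_a = ½K_aγH² = 0.5×0.2973×97.7×30.9² = 13870 lb/ft, acting at H/3 = 10.30 ft above the base.
Overturning moment M_o = P_a × H/3 = 13870 × 10.30 = 142800.
Resisting moment M_r = W × 8.5 = 55156 × 8.5 = 468800.
FS_overturning = M_r/M_o = 468800/142800 = 3.283.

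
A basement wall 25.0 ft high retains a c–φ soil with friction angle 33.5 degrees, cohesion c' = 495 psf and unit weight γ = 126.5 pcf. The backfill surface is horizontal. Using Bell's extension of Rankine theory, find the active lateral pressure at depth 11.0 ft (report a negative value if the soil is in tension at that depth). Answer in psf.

K_a = (1 − sin φ)/(1 + sin φ) = 0.2887.
σ_a = K_a γ z − 2c√K_a = 0.2887×126.5×11.0 − 2×495×0.5373 = -130.2 psf.

-130 psf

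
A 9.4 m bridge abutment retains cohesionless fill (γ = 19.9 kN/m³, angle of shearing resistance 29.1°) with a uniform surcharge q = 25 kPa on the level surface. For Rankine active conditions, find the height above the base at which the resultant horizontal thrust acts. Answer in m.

K_a = 0.3456.
Triangular part P₁ = ½K_aγH² = 303.8 at H/3 = 3.133 m; rectangular part P₂ = K_a q H = 81.21 at H/2 = 4.700 m.
ȳ = (P₁·3.133 + P₂·4.700)/(P₁+P₂) = 3.464 m.

3.46 m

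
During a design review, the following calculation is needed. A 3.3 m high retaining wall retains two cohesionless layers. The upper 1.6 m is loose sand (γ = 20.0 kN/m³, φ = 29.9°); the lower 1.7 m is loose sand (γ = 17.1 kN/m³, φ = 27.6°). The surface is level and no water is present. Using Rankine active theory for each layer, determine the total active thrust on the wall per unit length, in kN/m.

37.6 kN/m

K_a1 = tan²(45°−29.9°/2) = 0.3347; K_a2 = tan²(45°−27.6°/2) = 0.3668.
Layer 1: σ at base = K_a1 γ₁ h₁ = 10.71 kPa; P₁ = ½×10.71×1.6 = 8.568.
Layer 2: σ_v at top = γ₁h₁ = 32.00; σ_h top = K_a2×32.00 = 11.74; σ_h base = K_a2×(32.00+17.1×1.7) = 22.40.
P₂ = ½(11.74+22.40)×1.7 = 29.02. Total P_a = 8.568+29.02 = 37.58 kN/m.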